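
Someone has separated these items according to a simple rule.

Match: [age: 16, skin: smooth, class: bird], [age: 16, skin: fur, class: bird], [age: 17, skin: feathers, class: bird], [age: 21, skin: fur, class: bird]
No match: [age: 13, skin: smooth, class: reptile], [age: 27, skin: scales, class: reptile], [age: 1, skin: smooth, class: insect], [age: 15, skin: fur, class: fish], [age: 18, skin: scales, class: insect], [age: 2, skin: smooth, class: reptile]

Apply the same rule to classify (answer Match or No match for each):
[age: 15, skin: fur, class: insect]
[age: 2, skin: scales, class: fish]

No match, No match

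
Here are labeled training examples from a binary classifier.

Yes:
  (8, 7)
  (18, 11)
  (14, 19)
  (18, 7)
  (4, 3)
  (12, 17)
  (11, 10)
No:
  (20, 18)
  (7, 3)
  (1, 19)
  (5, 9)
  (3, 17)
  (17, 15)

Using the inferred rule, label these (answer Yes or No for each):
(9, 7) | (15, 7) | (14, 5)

The distinguishing property — sum is odd — holds for all the 'Yes' cases and none of the 'No' cases.

No, No, Yes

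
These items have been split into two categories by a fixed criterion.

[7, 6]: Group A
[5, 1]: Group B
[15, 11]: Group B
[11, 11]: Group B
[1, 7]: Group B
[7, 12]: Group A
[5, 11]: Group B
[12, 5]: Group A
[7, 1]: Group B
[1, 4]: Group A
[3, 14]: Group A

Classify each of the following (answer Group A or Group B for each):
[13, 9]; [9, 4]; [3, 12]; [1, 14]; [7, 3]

Group B, Group A, Group A, Group A, Group B

The distinguishing property — sum is odd — holds for all the 'Group A' cases and none of the 'Group B' cases.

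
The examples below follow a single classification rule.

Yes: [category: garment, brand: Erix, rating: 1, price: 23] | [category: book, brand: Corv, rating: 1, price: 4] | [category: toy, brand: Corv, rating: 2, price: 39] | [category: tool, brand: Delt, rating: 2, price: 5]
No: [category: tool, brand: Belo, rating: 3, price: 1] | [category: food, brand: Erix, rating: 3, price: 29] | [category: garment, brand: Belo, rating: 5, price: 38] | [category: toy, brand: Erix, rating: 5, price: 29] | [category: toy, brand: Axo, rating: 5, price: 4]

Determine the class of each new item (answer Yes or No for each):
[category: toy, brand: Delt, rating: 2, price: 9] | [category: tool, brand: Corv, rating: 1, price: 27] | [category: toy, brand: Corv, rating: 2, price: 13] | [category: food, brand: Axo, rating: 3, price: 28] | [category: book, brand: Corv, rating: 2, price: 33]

A rule that fits every label: rating ≤ 2 — true of each 'Yes' example, false of each 'No' one.
[category: toy, brand: Delt, rating: 2, price: 9] → rating = 2 → Yes. [category: tool, brand: Corv, rating: 1, price: 27] → rating = 1 → Yes. [category: toy, brand: Corv, rating: 2, price: 13] → rating = 2 → Yes. [category: food, brand: Axo, rating: 3, price: 28] → rating = 3 → No. [category: book, brand: Corv, rating: 2, price: 33] → rating = 2 → Yes.

Yes, Yes, Yes, No, Yes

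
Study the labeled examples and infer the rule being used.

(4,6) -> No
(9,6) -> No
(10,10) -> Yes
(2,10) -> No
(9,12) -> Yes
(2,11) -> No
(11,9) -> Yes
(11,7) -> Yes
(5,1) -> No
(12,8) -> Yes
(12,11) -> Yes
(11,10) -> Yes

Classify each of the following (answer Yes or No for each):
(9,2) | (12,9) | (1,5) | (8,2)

No, Yes, No, No

Every 'Yes' example satisfies: sum ≥ 18. None of the 'No' examples do.
(9,2): No (9+2 = 11).
(12,9): Yes (12+9 = 21).
(1,5): No (1+5 = 6).
(8,2): No (8+2 = 10).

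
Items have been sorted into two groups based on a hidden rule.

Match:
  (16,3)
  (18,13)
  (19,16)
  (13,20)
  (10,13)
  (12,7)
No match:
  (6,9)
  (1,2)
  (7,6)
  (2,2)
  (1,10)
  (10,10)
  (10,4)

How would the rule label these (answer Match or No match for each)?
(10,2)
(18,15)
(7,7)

Rule: max ≥ 12. This holds for each 'Match' example and fails for each 'No match' one.

No match, Match, No match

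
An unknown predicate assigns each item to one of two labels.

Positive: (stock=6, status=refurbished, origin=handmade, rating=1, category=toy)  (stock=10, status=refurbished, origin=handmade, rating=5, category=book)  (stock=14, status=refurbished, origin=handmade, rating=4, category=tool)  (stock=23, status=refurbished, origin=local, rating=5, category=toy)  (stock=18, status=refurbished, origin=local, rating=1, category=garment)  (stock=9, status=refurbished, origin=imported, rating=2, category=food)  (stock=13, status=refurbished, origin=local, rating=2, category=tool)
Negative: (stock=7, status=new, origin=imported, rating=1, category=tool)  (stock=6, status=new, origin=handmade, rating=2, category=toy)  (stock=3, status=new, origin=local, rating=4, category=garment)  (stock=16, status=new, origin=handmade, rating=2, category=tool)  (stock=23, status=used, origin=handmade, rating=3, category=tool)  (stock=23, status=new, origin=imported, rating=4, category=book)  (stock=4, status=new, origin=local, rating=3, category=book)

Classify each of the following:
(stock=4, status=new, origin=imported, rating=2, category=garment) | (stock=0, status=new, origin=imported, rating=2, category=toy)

Negative, Negative

A rule that fits every label: status is refurbished — true of each 'Positive' example, false of each 'Negative' one.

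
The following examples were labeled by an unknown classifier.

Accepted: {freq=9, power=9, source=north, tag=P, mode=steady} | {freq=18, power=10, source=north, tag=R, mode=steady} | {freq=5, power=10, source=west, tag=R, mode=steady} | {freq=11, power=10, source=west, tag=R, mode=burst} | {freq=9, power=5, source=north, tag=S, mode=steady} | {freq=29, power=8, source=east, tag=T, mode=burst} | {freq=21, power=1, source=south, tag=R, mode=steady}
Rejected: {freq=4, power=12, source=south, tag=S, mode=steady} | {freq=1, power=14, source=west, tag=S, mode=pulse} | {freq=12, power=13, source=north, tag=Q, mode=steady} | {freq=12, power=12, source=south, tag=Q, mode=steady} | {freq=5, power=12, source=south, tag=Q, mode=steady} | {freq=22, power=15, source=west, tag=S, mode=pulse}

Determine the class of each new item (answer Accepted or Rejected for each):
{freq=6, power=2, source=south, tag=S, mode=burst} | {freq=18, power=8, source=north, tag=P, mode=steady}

Accepted, Accepted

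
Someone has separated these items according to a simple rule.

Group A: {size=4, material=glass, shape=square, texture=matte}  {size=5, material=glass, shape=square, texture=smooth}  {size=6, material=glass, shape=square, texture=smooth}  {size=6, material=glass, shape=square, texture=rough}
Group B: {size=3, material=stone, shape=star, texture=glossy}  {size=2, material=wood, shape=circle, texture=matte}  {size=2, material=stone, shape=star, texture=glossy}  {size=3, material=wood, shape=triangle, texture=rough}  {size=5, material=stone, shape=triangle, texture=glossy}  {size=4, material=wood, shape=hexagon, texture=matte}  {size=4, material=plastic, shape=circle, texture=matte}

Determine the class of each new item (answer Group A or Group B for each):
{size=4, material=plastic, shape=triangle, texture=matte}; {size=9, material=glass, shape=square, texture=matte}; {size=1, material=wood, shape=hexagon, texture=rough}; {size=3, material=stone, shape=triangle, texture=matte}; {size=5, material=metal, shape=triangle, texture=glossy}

Group B, Group A, Group B, Group B, Group B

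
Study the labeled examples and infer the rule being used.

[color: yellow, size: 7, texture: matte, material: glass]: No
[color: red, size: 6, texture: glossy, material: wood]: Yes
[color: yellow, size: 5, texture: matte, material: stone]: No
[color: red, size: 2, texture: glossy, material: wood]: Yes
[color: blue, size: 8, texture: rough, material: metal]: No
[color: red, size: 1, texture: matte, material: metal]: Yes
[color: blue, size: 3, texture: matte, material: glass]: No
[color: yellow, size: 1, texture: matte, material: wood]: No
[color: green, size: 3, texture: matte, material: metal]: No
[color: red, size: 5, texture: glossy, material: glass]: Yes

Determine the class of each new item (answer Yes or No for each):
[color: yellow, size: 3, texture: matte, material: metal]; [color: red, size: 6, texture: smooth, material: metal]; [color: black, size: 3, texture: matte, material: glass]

No, Yes, No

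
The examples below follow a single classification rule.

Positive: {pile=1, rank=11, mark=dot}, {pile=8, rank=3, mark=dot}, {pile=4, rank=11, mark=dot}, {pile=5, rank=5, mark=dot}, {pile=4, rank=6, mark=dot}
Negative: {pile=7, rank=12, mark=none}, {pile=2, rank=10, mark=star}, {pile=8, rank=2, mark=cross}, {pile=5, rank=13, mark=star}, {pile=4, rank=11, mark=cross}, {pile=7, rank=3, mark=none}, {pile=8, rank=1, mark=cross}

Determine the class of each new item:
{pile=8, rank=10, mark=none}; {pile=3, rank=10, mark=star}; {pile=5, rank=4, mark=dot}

Negative, Negative, Positive

Looking at the examples, the only property every 'Positive' case has and every 'Negative' case lacks is: mark is dot.
{pile=8, rank=10, mark=none} — mark is none, hence Negative. {pile=3, rank=10, mark=star} — mark is star, hence Negative. {pile=5, rank=4, mark=dot} — mark is dot, hence Positive.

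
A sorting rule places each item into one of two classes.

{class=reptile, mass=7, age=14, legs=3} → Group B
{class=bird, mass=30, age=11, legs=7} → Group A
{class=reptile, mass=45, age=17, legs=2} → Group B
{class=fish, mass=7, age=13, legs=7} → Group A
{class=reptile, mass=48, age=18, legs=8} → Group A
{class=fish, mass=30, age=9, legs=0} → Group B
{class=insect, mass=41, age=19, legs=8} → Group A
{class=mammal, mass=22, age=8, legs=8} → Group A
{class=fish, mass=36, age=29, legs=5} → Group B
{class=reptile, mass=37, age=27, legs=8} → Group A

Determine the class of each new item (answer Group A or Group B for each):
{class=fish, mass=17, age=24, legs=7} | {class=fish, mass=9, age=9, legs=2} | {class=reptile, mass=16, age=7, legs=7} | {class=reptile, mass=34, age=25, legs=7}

All 'Group A' examples share one property — legs ≥ 7 — and every 'Group B' example lacks it.

Group A, Group B, Group A, Group A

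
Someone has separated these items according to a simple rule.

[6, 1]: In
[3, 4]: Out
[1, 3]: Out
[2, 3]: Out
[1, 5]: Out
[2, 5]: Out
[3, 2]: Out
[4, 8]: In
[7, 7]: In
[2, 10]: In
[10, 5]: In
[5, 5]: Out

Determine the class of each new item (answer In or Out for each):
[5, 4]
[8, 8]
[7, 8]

The distinguishing property — max ≥ 6 — holds for all the 'In' cases and none of the 'Out' cases.
[5, 4]: max 5 — does not pass, so Out. [8, 8]: max 8 — has this property, so In. [7, 8]: max 8 — has this property, so In.

Out, In, In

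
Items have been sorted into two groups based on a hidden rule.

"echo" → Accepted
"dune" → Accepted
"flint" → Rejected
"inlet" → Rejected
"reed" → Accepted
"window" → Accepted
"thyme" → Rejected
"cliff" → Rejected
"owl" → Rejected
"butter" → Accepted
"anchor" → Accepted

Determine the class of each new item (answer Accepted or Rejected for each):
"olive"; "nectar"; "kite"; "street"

Rejected, Accepted, Accepted, Accepted

Every 'Accepted' example satisfies: even length. None of the 'Rejected' examples do.
"olive" → length 5 → Rejected.
"nectar" → length 6 → Accepted.
"kite" → length 4 → Accepted.
"street" → length 6 → Accepted.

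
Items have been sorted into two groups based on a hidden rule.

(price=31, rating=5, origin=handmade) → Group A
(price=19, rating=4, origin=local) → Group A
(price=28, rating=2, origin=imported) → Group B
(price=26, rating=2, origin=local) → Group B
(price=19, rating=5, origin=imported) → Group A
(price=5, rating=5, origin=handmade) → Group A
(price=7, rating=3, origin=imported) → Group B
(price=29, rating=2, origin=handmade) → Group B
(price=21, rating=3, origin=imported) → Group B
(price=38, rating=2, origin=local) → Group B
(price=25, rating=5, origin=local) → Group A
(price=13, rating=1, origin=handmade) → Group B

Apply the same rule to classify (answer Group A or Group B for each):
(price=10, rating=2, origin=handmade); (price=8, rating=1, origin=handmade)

The common property of the 'Group A' items is: rating ≥ 4. No 'Group B' item has it.
(price=10, rating=2, origin=handmade): rating = 2, doesn't qualify → Group B. (price=8, rating=1, origin=handmade): rating = 1, doesn't qualify → Group B.

Group B, Group B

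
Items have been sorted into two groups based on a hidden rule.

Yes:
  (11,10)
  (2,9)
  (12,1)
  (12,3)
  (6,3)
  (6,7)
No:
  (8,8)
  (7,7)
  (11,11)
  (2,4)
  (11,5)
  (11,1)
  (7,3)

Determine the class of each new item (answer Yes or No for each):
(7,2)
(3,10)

The distinguishing property — sum is odd — holds for all the 'Yes' cases and none of the 'No' cases.

Yes, Yes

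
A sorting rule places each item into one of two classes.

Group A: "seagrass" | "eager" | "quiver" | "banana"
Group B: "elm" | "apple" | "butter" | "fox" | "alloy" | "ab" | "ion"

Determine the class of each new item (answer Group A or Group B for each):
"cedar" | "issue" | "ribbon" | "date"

Group B, Group A, Group B, Group B

Every 'Group A' example satisfies: has ≥ 3 vowels. None of the 'Group B' examples do.
"cedar" — 2 vowels, hence Group B.
"issue" — 3 vowels, hence Group A.
"ribbon" — 2 vowels, hence Group B.
"date" — 2 vowels, hence Group B.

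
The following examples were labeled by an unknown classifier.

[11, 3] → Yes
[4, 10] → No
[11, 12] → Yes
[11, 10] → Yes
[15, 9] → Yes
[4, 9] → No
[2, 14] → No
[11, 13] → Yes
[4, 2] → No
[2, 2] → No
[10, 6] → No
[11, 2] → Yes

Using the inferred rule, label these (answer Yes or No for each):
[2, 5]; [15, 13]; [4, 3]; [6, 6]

No, Yes, No, No

Rule: first is odd. This holds for each 'Yes' example and fails for each 'No' one.
[2, 5] — first 2, hence No. [15, 13] — first 15, hence Yes. [4, 3] — first 4, hence No. [6, 6] — first 6, hence No.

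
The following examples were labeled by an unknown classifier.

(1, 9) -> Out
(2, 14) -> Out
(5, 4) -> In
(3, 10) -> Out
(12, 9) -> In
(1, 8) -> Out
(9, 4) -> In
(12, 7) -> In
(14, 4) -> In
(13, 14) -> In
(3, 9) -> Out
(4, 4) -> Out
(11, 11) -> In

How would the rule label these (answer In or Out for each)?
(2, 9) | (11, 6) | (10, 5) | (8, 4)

The classifier is using: first ≥ 5.
(2, 9) — first 2, hence Out.
(11, 6) — first 11, hence In.
(10, 5) — first 10, hence In.
(8, 4) — first 8, hence In.

Out, In, In, In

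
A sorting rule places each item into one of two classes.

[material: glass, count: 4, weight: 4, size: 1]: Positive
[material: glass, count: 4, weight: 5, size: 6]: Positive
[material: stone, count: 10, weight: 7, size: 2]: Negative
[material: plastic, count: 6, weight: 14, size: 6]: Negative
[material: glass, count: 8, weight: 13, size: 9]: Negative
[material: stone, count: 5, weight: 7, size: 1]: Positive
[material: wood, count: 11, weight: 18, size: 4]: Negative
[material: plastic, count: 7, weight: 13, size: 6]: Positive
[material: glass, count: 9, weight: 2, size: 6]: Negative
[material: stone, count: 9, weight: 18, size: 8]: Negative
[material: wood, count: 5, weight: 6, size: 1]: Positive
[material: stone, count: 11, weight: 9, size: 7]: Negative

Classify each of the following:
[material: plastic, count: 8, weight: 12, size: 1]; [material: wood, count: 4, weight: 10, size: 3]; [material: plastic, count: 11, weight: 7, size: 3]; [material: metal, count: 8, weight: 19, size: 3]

Negative, Positive, Negative, Negative

Every 'Positive' example satisfies: weight ≤ 13 AND count ≤ 7. None of the 'Negative' examples do.
[material: plastic, count: 8, weight: 12, size: 1] — weight = 12, count = 8, hence Negative. [material: wood, count: 4, weight: 10, size: 3] — weight = 10, count = 4, hence Positive. [material: plastic, count: 11, weight: 7, size: 3] — weight = 7, count = 11, hence Negative. [material: metal, count: 8, weight: 19, size: 3] — weight = 19, count = 8, hence Negative.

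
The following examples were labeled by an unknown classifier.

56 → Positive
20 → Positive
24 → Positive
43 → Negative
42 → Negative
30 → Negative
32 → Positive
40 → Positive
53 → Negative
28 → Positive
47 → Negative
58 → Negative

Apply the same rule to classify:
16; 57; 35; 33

Positive, Negative, Negative, Negative

All 'Positive' examples share one property — multiple of 4 — and every 'Negative' example lacks it.
16 → 16 = 4·4 → Positive. 57 → 57 = 4·14 + 1 → Negative. 35 → 35 = 4·8 + 3 → Negative. 33 → 33 = 4·8 + 1 → Negative.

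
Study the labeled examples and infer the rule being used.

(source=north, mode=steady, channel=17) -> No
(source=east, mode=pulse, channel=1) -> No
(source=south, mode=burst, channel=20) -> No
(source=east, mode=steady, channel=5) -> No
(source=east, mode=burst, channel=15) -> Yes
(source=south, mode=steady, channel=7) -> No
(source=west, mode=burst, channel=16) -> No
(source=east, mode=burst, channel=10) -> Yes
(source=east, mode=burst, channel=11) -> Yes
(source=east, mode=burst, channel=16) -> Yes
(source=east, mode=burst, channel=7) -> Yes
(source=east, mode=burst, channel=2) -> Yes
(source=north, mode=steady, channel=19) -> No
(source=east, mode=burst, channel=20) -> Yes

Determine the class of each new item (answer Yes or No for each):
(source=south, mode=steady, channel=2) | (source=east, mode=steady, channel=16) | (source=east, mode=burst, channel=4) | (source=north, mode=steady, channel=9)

The pattern is that an item is 'Yes' exactly when: source is east AND mode is burst.

No, No, Yes, No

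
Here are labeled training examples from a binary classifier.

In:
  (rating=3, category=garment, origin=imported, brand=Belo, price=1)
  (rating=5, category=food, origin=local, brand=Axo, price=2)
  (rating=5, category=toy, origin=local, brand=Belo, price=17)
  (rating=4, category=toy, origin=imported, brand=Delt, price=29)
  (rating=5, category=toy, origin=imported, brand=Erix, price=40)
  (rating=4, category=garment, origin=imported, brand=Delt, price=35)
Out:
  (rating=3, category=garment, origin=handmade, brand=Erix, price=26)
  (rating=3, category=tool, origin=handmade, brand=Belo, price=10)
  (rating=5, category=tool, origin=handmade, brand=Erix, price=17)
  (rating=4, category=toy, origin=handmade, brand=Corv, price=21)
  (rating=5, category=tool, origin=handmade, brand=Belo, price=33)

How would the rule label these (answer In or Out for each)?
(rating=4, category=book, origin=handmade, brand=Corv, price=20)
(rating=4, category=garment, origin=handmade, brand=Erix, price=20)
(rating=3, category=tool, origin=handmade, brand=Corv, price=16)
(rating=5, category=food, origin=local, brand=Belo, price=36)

Looking at the examples, the only property every 'In' case has and every 'Out' case lacks is: origin is not handmade.
(rating=4, category=book, origin=handmade, brand=Corv, price=20) → origin is handmade → Out.
(rating=4, category=garment, origin=handmade, brand=Erix, price=20) → origin is handmade → Out.
(rating=3, category=tool, origin=handmade, brand=Corv, price=16) → origin is handmade → Out.
(rating=5, category=food, origin=local, brand=Belo, price=36) → origin is local → In.

Out, Out, Out, In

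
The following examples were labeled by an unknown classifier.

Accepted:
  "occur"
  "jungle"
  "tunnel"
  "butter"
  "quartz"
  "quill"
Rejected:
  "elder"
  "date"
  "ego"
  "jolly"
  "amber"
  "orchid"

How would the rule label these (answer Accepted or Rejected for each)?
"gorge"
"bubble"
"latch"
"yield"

The common property of the 'Accepted' items is: contains 'u'. No 'Rejected' item has it.
"gorge": Rejected (no 'u'). "bubble": Accepted (has 'u'). "latch": Rejected (no 'u'). "yield": Rejected (no 'u').

Rejected, Accepted, Rejected, Rejected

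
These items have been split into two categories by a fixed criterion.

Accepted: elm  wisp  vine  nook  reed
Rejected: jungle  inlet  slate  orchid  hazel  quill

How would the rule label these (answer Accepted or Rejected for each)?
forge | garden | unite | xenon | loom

Rejected, Rejected, Rejected, Rejected, Accepted

The classifier is using: length ≤ 4.
forge → length 5 → Rejected. garden → length 6 → Rejected. unite → length 5 → Rejected. xenon → length 5 → Rejected. loom → length 4 → Accepted.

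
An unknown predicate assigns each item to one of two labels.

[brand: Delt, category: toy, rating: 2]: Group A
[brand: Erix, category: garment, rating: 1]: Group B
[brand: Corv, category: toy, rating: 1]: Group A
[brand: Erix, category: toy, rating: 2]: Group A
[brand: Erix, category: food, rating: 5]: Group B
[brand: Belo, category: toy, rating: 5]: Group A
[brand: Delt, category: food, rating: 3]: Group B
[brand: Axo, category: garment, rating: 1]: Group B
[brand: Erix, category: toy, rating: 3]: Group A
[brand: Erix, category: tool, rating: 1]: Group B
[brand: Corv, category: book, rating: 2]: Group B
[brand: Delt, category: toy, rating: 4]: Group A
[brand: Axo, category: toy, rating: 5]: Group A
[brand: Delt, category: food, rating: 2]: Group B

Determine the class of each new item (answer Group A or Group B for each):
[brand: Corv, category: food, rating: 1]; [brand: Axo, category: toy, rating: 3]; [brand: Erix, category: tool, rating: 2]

Comparing the two groups points to one rule — category is toy.
[brand: Corv, category: food, rating: 1]: category is food — does not satisfy this, so Group B. [brand: Axo, category: toy, rating: 3]: category is toy — matches, so Group A. [brand: Erix, category: tool, rating: 2]: category is tool — does not satisfy this, so Group B.

Group B, Group A, Group B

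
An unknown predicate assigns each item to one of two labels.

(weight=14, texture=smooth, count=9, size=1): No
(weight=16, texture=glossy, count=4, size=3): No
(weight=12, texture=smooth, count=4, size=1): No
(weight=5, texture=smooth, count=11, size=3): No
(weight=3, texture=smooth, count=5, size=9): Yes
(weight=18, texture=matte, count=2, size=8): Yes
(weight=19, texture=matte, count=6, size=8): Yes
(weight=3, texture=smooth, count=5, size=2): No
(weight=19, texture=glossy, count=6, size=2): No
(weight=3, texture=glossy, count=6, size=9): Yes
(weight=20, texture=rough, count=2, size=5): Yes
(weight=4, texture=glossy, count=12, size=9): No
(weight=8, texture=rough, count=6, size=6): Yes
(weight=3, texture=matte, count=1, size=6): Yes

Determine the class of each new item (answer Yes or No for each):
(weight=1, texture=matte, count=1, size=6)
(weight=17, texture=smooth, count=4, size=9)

Every 'Yes' example satisfies: count ≤ 6 AND size ≥ 5. None of the 'No' examples do.
(weight=1, texture=matte, count=1, size=6) — count = 1, size = 6, hence Yes.
(weight=17, texture=smooth, count=4, size=9) — count = 4, size = 9, hence Yes.

Yes, Yes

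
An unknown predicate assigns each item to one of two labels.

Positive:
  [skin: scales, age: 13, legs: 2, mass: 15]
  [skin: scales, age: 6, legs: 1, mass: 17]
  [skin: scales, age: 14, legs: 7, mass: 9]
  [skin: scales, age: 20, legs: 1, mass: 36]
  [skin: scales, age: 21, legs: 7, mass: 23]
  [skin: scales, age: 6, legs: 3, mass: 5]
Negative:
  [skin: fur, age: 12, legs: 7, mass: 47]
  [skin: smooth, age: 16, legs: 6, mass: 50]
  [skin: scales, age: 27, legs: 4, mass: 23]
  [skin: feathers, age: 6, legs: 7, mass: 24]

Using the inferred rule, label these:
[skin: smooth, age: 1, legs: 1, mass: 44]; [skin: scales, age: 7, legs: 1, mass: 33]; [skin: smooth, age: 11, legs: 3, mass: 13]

All 'Positive' examples share one property — skin is scales AND age ≤ 21 — and every 'Negative' example lacks it.
[skin: smooth, age: 1, legs: 1, mass: 44]: skin is smooth, age = 1 — lacks this property, so Negative. [skin: scales, age: 7, legs: 1, mass: 33]: skin is scales, age = 7 — qualifies, so Positive. [skin: smooth, age: 11, legs: 3, mass: 13]: skin is smooth, age = 11 — lacks this property, so Negative.

Negative, Positive, Negative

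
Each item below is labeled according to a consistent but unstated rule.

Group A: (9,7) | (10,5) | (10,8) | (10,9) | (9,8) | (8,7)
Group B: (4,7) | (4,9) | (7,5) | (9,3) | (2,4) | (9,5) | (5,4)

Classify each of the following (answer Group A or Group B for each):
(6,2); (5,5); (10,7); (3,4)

Group B, Group B, Group A, Group B

The classifier is using: sum ≥ 15.
Group B: (6,2), since 6+2 = 8.
Group B: (5,5), since 5+5 = 10.
Group A: (10,7), since 10+7 = 17.
Group B: (3,4), since 3+4 = 7.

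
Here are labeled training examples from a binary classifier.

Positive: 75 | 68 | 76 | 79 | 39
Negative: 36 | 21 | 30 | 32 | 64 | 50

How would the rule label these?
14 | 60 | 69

Rule: digit sum ≥ 11. This holds for each 'Positive' example and fails for each 'Negative' one.
Negative: 14, since digit sum 1+4 = 5. Negative: 60, since digit sum 6+0 = 6. Positive: 69, since digit sum 6+9 = 15.

Negative, Negative, Positive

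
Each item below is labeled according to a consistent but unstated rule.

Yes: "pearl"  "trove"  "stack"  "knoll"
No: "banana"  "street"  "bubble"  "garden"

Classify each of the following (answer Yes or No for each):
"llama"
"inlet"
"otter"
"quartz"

The simplest hypothesis consistent with all the labels is: odd length.
"llama" → length 5 → Yes.
"inlet" → length 5 → Yes.
"otter" → length 5 → Yes.
"quartz" → length 6 → No.

Yes, Yes, Yes, No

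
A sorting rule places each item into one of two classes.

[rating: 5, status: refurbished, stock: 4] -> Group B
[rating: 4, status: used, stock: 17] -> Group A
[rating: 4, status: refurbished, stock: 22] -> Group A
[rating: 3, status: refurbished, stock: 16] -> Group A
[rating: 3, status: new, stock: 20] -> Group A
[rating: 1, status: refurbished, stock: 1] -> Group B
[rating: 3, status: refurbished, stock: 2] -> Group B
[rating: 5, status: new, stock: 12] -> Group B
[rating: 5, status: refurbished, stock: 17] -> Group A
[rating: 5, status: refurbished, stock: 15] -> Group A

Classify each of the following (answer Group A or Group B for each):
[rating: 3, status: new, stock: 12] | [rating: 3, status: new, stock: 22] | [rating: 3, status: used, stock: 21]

Group B, Group A, Group A

The common property of the 'Group A' items is: stock ≥ 15. No 'Group B' item has it.
Group B: [rating: 3, status: new, stock: 12], since stock = 12. Group A: [rating: 3, status: new, stock: 22], since stock = 22. Group A: [rating: 3, status: used, stock: 21], since stock = 21.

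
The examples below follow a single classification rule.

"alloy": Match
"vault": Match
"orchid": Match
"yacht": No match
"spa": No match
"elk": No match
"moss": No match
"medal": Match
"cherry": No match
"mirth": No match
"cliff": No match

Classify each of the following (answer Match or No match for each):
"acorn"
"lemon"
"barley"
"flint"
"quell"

The classifier is using: has ≥ 2 vowels.
"acorn": 2 vowels — meets the rule, so Match.
"lemon": 2 vowels — meets the rule, so Match.
"barley": 2 vowels — meets the rule, so Match.
"flint": 1 vowel — does not satisfy this, so No match.
"quell": 2 vowels — meets the rule, so Match.

Match, Match, Match, No match, Match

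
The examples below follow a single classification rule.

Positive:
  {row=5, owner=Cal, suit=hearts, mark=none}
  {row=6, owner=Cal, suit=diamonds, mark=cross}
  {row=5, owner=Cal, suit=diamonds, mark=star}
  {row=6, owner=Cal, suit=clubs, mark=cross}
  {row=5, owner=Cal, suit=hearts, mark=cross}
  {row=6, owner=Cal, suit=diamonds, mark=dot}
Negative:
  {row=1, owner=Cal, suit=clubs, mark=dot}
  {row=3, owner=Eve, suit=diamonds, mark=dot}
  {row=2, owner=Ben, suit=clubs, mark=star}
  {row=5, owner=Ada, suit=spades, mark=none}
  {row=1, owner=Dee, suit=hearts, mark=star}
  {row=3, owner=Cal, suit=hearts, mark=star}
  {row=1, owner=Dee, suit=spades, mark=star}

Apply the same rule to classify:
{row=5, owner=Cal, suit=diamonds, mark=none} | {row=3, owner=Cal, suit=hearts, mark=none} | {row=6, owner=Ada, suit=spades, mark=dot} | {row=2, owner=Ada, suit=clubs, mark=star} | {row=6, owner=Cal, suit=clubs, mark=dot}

Positive, Negative, Negative, Negative, Positive

The common property of the 'Positive' items is: owner is Cal AND row ≥ 5. No 'Negative' item has it.
{row=5, owner=Cal, suit=diamonds, mark=none}: owner is Cal, row = 5 — has this property, so Positive.
{row=3, owner=Cal, suit=hearts, mark=none}: owner is Cal, row = 3 — doesn't qualify, so Negative.
{row=6, owner=Ada, suit=spades, mark=dot}: owner is Ada, row = 6 — doesn't qualify, so Negative.
{row=2, owner=Ada, suit=clubs, mark=star}: owner is Ada, row = 2 — doesn't qualify, so Negative.
{row=6, owner=Cal, suit=clubs, mark=dot}: owner is Cal, row = 6 — has this property, so Positive.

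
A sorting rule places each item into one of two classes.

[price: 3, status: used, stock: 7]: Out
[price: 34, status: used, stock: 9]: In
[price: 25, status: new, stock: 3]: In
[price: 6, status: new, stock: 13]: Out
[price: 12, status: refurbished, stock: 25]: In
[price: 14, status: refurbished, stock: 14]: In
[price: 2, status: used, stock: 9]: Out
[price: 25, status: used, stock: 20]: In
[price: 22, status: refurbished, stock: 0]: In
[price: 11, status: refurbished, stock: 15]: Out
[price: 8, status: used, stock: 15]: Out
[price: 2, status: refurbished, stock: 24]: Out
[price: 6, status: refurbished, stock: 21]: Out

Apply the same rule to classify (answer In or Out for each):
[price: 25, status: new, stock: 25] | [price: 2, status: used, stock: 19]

In, Out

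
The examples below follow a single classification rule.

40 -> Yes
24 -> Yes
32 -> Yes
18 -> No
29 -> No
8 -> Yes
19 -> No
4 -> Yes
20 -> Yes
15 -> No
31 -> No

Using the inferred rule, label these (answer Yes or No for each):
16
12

The simplest hypothesis consistent with all the labels is: multiple of 4.
16 — 16 = 4·4, hence Yes.
12 — 12 = 4·3, hence Yes.

Yes, Yes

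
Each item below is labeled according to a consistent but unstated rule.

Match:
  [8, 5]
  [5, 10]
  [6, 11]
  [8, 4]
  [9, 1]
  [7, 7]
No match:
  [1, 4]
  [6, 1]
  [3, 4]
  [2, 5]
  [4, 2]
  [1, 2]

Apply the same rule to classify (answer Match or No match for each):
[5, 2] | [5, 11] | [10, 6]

The pattern is that an item is 'Match' exactly when: sum ≥ 10.
[5, 2]: 5+2 = 7, doesn't match → No match.
[5, 11]: 5+11 = 16, satisfies this → Match.
[10, 6]: 10+6 = 16, satisfies this → Match.

No match, Match, Match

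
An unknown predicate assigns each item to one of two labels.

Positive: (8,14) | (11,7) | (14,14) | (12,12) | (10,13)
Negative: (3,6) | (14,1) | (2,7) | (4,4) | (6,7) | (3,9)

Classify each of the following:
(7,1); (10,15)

Negative, Positive

The common property of the 'Positive' items is: sum ≥ 18. No 'Negative' item has it.
(7,1) — 7+1 = 8, hence Negative. (10,15) — 10+15 = 25, hence Positive.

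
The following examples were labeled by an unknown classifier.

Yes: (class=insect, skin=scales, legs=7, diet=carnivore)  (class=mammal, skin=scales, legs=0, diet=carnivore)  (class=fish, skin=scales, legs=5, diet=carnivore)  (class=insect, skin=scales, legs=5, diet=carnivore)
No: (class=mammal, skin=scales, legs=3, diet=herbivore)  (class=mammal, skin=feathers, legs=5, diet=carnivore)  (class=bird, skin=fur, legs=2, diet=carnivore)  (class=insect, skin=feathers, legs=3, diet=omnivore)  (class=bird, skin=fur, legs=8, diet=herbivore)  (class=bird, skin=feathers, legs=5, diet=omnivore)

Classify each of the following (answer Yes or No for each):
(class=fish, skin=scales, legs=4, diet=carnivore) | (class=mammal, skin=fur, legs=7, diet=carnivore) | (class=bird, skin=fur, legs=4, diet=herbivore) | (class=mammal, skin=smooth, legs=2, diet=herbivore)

Yes, No, No, No

One predicate separates the groups cleanly: skin is scales AND diet is carnivore.
(class=fish, skin=scales, legs=4, diet=carnivore) — skin is scales, diet is carnivore, hence Yes.
(class=mammal, skin=fur, legs=7, diet=carnivore) — skin is fur, diet is carnivore, hence No.
(class=bird, skin=fur, legs=4, diet=herbivore) — skin is fur, diet is herbivore, hence No.
(class=mammal, skin=smooth, legs=2, diet=herbivore) — skin is smooth, diet is herbivore, hence No.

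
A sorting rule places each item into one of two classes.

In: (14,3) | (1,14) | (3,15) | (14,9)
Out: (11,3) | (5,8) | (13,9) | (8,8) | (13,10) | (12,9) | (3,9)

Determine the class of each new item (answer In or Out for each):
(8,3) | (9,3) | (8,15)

Out, Out, In

Every 'In' example satisfies: max ≥ 14. None of the 'Out' examples do.
(8,3) — max 8, hence Out. (9,3) — max 9, hence Out. (8,15) — max 15, hence In.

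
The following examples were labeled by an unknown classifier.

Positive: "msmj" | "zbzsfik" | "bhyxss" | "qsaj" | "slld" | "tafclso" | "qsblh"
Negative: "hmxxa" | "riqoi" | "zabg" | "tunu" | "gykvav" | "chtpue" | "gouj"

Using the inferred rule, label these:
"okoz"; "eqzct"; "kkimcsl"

A rule that fits every label: contains 's' — true of each 'Positive' example, false of each 'Negative' one.
"okoz": no 's' — does not fit, so Negative.
"eqzct": no 's' — does not fit, so Negative.
"kkimcsl": has 's' — checks out, so Positive.

Negative, Negative, Positive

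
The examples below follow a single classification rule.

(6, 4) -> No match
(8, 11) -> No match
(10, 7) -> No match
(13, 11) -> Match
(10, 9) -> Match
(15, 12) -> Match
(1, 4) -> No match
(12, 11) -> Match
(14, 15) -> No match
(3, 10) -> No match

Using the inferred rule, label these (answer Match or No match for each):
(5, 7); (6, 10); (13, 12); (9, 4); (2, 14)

No match, No match, Match, No match, No match

The simplest hypothesis consistent with all the labels is: first > second AND sum ≥ 19.
(5, 7): 5 < 7, 5+7 = 12, does not pass → No match. (6, 10): 6 < 10, 6+10 = 16, does not pass → No match. (13, 12): 13 > 12, 13+12 = 25, has this property → Match. (9, 4): 9 > 4, 9+4 = 13, does not pass → No match. (2, 14): 2 < 14, 2+14 = 16, does not pass → No match.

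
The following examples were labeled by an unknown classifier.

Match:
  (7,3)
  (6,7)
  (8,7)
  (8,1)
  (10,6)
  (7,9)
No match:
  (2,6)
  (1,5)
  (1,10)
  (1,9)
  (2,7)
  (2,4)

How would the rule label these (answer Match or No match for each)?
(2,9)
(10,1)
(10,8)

One predicate separates the groups cleanly: first ≥ 3.
(2,9): first 2, does not satisfy this → No match.
(10,1): first 10, meets the rule → Match.
(10,8): first 10, meets the rule → Match.

No match, Match, Match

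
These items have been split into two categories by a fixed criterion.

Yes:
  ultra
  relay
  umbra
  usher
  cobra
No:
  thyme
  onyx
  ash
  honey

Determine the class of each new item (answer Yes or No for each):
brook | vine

Rule: contains 'r'. This holds for each 'Yes' example and fails for each 'No' one.
brook: has 'r' — satisfies this, so Yes. vine: no 'r' — does not satisfy this, so No.

Yes, No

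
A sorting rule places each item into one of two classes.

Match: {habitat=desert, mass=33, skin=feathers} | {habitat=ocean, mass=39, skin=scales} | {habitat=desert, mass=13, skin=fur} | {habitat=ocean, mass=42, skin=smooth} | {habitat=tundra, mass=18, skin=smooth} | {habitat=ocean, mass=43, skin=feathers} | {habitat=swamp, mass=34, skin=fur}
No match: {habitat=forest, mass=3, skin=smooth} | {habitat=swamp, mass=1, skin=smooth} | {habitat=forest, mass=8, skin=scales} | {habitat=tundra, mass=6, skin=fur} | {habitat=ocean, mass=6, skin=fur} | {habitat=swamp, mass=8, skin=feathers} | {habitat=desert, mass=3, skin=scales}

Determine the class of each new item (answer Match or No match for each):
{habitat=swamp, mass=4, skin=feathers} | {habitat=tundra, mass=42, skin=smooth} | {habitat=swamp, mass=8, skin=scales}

The common property of the 'Match' items is: mass ≥ 13. No 'No match' item has it.

No match, Match, No match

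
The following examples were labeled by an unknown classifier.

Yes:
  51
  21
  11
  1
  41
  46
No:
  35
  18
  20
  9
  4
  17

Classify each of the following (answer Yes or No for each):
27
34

All 'Yes' examples share one property — ≡ 1 (mod 5) — and every 'No' example lacks it.
No: 27, since 27 mod 5 = 2. No: 34, since 34 mod 5 = 4.

No, No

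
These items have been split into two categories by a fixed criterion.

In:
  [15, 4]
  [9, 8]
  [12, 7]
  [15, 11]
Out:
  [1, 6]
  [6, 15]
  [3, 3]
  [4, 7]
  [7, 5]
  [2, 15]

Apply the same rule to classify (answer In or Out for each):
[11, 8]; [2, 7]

In, Out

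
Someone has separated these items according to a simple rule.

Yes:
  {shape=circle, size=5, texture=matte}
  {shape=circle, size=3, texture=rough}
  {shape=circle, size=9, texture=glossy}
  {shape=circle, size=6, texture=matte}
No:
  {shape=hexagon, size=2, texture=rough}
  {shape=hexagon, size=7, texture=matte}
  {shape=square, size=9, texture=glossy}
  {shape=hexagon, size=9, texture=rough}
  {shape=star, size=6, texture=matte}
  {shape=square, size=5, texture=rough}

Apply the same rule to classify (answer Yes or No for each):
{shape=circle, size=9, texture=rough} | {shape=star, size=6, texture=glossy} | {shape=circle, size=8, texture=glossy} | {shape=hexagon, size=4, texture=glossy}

Yes, No, Yes, No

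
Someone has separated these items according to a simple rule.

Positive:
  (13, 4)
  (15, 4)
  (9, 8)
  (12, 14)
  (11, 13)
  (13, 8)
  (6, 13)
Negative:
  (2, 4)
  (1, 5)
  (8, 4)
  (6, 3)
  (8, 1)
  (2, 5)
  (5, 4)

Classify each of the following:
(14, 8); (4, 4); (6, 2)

Positive, Negative, Negative

The common property of the 'Positive' items is: sum ≥ 17. No 'Negative' item has it.
(14, 8): 14+8 = 22 — has this property, so Positive.
(4, 4): 4+4 = 8 — does not satisfy this, so Negative.
(6, 2): 6+2 = 8 — does not satisfy this, so Negative.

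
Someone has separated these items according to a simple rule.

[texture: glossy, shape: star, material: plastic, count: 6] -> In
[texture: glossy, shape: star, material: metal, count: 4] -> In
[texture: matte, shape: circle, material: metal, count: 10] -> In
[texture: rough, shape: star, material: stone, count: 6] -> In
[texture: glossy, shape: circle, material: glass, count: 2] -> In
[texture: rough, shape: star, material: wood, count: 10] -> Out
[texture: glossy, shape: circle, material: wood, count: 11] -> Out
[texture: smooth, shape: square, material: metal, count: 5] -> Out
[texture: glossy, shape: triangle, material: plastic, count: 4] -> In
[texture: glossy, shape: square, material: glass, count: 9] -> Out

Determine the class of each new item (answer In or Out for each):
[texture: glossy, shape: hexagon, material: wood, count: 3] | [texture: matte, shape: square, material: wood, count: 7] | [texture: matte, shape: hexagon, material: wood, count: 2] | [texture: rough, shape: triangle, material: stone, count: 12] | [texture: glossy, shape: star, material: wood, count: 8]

The rule appears to be: material is not wood AND count is even.
[texture: glossy, shape: hexagon, material: wood, count: 3]: material is wood, count = 3, lacks this property → Out.
[texture: matte, shape: square, material: wood, count: 7]: material is wood, count = 7, lacks this property → Out.
[texture: matte, shape: hexagon, material: wood, count: 2]: material is wood, count = 2, lacks this property → Out.
[texture: rough, shape: triangle, material: stone, count: 12]: material is stone, count = 12, matches → In.
[texture: glossy, shape: star, material: wood, count: 8]: material is wood, count = 8, lacks this property → Out.

Out, Out, Out, In, Out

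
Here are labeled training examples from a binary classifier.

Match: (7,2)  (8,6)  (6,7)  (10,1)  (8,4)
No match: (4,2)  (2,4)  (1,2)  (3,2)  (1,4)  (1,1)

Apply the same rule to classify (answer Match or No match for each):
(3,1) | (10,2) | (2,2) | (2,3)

No match, Match, No match, No match

The rule appears to be: sum ≥ 9.
(3,1) — 3+1 = 4, hence No match. (10,2) — 10+2 = 12, hence Match. (2,2) — 2+2 = 4, hence No match. (2,3) — 2+3 = 5, hence No match.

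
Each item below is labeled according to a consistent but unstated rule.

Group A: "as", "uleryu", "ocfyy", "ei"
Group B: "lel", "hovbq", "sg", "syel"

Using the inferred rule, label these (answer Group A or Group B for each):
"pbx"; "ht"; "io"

Group B, Group B, Group A

Looking at the examples, the only property every 'Group A' case has and every 'Group B' case lacks is: starts with a vowel.
"pbx": starts with 'p', lacks this property → Group B. "ht": starts with 'h', lacks this property → Group B. "io": starts with 'i', has this property → Group A.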